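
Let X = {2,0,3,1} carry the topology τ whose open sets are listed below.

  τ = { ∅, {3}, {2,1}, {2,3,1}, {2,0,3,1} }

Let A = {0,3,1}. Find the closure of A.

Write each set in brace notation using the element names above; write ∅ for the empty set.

cl via duality: int({2}) = ∅, so X∖∅ = {2,0,3,1}

{2,0,3,1}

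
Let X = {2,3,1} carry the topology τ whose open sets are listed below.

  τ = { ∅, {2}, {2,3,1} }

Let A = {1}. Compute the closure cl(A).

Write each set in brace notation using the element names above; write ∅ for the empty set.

{3,1}

complement {2,3}; its interior {2}; cl(A) = X∖{2} = {3,1}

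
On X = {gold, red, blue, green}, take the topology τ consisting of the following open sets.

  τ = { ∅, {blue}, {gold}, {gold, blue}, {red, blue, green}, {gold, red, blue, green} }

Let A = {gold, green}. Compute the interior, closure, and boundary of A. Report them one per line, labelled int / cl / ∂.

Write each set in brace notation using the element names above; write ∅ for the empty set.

open subsets of A: ∅, {gold}; so int(A) = {gold}
closure: X∖int(X∖A) = X∖{blue} = {gold, red, green}
∂A = {gold, red, green} minus {gold} = {red, green}

int(A) = {gold}
cl(A)  = {gold, red, green}
∂A     = {red, green}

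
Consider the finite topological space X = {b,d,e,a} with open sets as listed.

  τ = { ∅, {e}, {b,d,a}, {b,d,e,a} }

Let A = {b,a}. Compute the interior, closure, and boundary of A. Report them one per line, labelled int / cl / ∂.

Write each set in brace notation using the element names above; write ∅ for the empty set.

opens ⊆ A: ∅; union → int = ∅
complement {d,e}; its interior {e}; cl(A) = X∖{e} = {b,d,a}
boundary = {b,d,a} ∖ ∅ = {b,d,a}

int(A) = ∅
cl(A)  = {b,d,a}
∂A     = {b,d,a}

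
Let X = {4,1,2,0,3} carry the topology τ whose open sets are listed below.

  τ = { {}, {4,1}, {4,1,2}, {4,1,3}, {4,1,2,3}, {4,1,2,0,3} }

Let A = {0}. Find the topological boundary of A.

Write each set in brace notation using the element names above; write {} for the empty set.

interior: largest open inside A is {} (from {})
cl via duality: int({4,1,2,3}) = {4,1,2,3}, so X∖{4,1,2,3} = {0}
cl∖int = {0}

{0}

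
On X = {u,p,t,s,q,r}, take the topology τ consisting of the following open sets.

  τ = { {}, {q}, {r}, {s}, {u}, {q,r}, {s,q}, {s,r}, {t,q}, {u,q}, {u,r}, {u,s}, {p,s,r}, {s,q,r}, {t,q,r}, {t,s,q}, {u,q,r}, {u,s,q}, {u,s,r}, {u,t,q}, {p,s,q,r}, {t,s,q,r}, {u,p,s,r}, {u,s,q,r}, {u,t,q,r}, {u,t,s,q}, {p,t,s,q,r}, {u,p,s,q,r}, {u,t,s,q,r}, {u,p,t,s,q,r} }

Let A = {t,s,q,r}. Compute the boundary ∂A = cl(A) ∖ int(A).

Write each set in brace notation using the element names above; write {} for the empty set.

open subsets of A: {}, {q}, {r}, {s}, {q,r}, {s,r}, {t,q}, {s,q}, {t,q,r}, {t,s,q}, {s,q,r}, {t,s,q,r}; so int(A) = {t,s,q,r}
closure: X∖int(X∖A) = X∖{u} = {p,t,s,q,r}
∂A = {p,t,s,q,r} minus {t,s,q,r} = {p}

{p}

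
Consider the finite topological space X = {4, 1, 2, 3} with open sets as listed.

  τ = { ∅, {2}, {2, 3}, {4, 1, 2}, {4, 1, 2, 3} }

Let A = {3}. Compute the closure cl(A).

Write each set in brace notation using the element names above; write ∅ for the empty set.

{3}

complement {4, 1, 2}; its interior {4, 1, 2}; cl(A) = X∖{4, 1, 2} = {3}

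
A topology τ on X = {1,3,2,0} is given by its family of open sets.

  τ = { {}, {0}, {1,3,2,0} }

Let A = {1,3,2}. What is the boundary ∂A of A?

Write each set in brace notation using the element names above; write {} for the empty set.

interior: largest open inside A is {} (from {})
cl via duality: int({0}) = {0}, so X∖{0} = {1,3,2}
cl∖int = {1,3,2}

{1,3,2}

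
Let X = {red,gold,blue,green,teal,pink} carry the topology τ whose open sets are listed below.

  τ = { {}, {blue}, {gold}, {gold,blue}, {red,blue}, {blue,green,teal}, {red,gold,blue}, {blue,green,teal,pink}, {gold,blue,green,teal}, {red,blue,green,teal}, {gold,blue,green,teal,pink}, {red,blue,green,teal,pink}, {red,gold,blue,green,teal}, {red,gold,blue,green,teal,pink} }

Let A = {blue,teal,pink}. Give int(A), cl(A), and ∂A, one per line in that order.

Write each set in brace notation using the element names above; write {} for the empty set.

interior: largest open inside A is {blue} (from {}, {blue})
cl via duality: int({red,gold,green}) = {gold}, so X∖{gold} = {red,blue,green,teal,pink}
cl∖int = {red,green,teal,pink}

int(A) = {blue}
cl(A)  = {red,blue,green,teal,pink}
∂A     = {red,green,teal,pink}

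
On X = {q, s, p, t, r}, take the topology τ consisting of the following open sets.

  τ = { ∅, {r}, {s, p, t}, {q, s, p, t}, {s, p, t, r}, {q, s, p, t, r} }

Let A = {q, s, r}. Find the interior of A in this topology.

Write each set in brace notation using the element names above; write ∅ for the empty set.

{r}

opens ⊆ A: ∅, {r}; union → int = {r}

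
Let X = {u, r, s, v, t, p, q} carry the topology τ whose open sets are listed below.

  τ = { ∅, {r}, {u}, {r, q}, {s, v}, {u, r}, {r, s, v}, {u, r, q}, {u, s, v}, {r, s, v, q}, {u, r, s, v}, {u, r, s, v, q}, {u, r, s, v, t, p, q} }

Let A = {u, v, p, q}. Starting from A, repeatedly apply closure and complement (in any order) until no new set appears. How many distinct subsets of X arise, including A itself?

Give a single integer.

12

complement {r, s, t}; its interior {r}; cl(A) = X∖{r} = {u, s, v, t, p, q}
With k = closure, c = complement:
  1. A     = {u, v, p, q}
  2. kA    = {u, s, v, t, p, q}
  3. cA    = {r, s, t}
  4. ckA   = {r}
  5. kcA   = {r, s, v, t, p, q}
  6. kckA  = {r, t, p, q}
  7. ckcA  = {u}
  8. ckckA = {u, s, v}
  9. kckcA = {u, t, p}
  10. kckckA = {u, s, v, t, p}
  11. ckckcA = {r, s, v, q}
  12. ckckckA = {r, q}
k, c of each give nothing new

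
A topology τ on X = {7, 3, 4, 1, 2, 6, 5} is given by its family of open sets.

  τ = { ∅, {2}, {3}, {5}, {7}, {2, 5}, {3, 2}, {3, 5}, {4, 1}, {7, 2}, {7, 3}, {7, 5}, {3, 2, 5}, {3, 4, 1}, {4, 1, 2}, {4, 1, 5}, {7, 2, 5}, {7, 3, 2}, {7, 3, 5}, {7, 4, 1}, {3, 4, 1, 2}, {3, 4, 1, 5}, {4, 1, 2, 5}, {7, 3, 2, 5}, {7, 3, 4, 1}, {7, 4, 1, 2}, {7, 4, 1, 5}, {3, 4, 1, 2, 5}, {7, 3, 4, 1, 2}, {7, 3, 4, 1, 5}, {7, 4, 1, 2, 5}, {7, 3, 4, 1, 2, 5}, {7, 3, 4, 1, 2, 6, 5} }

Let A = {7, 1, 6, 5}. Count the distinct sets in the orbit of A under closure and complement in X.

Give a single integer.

10

complement {3, 4, 2}; its interior {3, 2}; cl(A) = X∖{3, 2} = {7, 4, 1, 6, 5}
With k = closure, c = complement:
  1. A     = {7, 1, 6, 5}
  2. kA    = {7, 4, 1, 6, 5}
  3. cA    = {3, 4, 2}
  4. ckA   = {3, 2}
  5. kcA   = {3, 4, 1, 2, 6}
  6. kckA  = {3, 2, 6}
  7. ckcA  = {7, 5}
  8. ckckA = {7, 4, 1, 5}
  9. kckcA = {7, 6, 5}
  10. ckckcA = {3, 4, 1, 2}
k, c of each give nothing new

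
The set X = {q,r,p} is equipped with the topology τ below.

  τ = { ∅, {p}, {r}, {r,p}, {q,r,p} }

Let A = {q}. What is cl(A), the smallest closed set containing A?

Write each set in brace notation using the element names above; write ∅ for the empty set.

{q}

closure: X∖int(X∖A) = X∖{r,p} = {q}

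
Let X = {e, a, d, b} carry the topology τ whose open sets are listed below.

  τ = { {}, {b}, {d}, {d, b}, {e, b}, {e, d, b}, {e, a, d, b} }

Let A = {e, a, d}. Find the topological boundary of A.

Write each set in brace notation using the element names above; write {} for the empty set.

{e, a}

open subsets of A: {}, {d}; so int(A) = {d}
closure: X∖int(X∖A) = X∖{b} = {e, a, d}
∂A = {e, a, d} minus {d} = {e, a}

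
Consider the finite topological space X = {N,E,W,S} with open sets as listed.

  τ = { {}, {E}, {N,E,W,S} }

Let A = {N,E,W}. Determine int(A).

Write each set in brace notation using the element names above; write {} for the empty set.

open subsets of A: {}, {E}; so int(A) = {E}

{E}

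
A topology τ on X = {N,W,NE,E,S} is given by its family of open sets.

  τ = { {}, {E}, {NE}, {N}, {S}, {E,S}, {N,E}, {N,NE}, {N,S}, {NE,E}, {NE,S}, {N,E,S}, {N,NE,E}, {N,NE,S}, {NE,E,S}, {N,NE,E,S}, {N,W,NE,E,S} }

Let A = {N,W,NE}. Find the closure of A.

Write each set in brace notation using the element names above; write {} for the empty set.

X∖A={E,S}, int(X∖A)={E,S}, hence cl(A)={N,W,NE}

{N,W,NE}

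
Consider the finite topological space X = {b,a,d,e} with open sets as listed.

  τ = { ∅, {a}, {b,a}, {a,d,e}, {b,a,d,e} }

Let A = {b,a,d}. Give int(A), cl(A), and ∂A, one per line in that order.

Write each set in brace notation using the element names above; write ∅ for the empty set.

int(A) = {b,a}
cl(A)  = {b,a,d,e}
∂A     = {d,e}

opens ⊆ A: ∅, {a}, {b,a}; union → int = {b,a}
complement {e}; its interior ∅; cl(A) = X∖∅ = {b,a,d,e}
boundary = {b,a,d,e} ∖ {b,a} = {d,e}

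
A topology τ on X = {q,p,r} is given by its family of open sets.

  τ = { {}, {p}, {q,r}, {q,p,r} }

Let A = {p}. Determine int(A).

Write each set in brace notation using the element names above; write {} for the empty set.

{p}

open subsets of A: {}, {p}; so int(A) = {p}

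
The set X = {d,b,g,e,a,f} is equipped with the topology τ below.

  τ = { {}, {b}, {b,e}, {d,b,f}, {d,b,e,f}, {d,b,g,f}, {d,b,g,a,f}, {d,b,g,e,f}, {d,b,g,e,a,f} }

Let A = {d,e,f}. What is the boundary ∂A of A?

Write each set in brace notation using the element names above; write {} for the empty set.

interior: largest open inside A is {} (from {})
cl via duality: int({b,g,a}) = {b}, so X∖{b} = {d,g,e,a,f}
cl∖int = {d,g,e,a,f}

{d,g,e,a,f}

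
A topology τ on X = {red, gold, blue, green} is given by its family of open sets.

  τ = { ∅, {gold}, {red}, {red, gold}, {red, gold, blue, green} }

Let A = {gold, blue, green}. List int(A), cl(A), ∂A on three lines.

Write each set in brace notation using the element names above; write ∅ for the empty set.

int(A) = {gold}
cl(A)  = {gold, blue, green}
∂A     = {blue, green}

opens ⊆ A: ∅, {gold}; union → int = {gold}
complement {red}; its interior {red}; cl(A) = X∖{red} = {gold, blue, green}
boundary = {gold, blue, green} ∖ {gold} = {blue, green}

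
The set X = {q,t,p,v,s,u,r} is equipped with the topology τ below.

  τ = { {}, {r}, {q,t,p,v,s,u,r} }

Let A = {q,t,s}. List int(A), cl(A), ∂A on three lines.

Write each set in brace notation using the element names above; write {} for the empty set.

open subsets of A: {}; so int(A) = {}
closure: X∖int(X∖A) = X∖{r} = {q,t,p,v,s,u}
∂A = {q,t,p,v,s,u} minus {} = {q,t,p,v,s,u}

int(A) = {}
cl(A)  = {q,t,p,v,s,u}
∂A     = {q,t,p,v,s,u}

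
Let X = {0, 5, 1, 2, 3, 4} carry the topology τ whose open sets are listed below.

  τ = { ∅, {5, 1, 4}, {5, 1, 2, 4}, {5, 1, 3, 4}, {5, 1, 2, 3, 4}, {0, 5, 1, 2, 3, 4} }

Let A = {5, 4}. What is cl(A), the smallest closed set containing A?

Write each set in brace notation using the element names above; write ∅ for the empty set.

{0, 5, 1, 2, 3, 4}

closure: X∖int(X∖A) = X∖∅ = {0, 5, 1, 2, 3, 4}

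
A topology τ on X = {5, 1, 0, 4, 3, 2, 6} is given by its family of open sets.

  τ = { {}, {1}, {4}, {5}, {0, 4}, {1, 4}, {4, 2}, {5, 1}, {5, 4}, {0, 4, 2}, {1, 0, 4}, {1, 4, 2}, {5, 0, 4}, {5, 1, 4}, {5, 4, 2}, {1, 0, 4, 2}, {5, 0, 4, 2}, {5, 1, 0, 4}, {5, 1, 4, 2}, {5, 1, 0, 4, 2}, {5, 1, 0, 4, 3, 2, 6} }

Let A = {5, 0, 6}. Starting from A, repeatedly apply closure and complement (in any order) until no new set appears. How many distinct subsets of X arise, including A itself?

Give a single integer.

X∖A={1, 4, 3, 2}, int(X∖A)={1, 4, 2}, hence cl(A)={5, 0, 3, 6}
Orbit (k=closure, c=complement):
  1. A     = {5, 0, 6}
  2. kA    = {5, 0, 3, 6}
  3. cA    = {1, 4, 3, 2}
  4. ckA   = {1, 4, 2}
  5. kcA   = {1, 0, 4, 3, 2, 6}
  6. ckcA  = {5}
  7. kckcA = {5, 3, 6}
  8. ckckcA = {1, 0, 4, 2}
(closed under both — stop)

8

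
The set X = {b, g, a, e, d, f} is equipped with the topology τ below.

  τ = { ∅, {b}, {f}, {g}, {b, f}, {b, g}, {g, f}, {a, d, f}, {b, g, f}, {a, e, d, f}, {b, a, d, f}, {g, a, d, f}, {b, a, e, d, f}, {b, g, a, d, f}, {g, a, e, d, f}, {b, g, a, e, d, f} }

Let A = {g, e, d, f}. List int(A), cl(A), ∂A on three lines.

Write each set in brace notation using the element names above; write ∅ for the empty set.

int(A) = {g, f}
cl(A)  = {g, a, e, d, f}
∂A     = {a, e, d}

opens ⊆ A: ∅, {f}, {g}, {g, f}; union → int = {g, f}
complement {b, a}; its interior {b}; cl(A) = X∖{b} = {g, a, e, d, f}
boundary = {g, a, e, d, f} ∖ {g, f} = {a, e, d}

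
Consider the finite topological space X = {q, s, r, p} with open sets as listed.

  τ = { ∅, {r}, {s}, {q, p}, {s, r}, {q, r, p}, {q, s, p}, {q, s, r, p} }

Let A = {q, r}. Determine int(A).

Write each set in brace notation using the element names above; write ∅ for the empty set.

open subsets of A: ∅, {r}; so int(A) = {r}

{r}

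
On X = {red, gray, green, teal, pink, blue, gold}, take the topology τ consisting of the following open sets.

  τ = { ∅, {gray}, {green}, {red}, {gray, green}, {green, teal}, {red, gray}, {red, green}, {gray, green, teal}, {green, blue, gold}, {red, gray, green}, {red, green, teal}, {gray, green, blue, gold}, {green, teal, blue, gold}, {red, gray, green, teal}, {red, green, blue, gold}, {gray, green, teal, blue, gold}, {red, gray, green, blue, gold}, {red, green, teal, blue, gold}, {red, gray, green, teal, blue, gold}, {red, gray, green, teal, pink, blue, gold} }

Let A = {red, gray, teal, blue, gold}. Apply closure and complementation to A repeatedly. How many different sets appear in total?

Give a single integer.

closure: X∖int(X∖A) = X∖{green} = {red, gray, teal, pink, blue, gold}
Let k=closure and c=complement:
  1. A     = {red, gray, teal, blue, gold}
  2. kA    = {red, gray, teal, pink, blue, gold}
  3. cA    = {green, pink}
  4. ckA   = {green}
  5. kcA   = {green, teal, pink, blue, gold}
  6. ckcA  = {red, gray}
  7. kckcA = {red, gray, pink}
  8. ckckcA = {green, teal, blue, gold}
— saturated at 8

8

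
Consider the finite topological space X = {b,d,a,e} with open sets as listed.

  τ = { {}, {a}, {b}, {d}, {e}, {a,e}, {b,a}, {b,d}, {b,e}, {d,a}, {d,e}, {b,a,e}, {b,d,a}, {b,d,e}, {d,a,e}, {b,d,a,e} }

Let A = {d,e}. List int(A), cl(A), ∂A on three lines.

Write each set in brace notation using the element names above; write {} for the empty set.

interior: largest open inside A is {d,e} (from {}, {e}, {d}, {d,e})
cl via duality: int({b,a}) = {b,a}, so X∖{b,a} = {d,e}
cl∖int = {}

int(A) = {d,e}
cl(A)  = {d,e}
∂A     = {}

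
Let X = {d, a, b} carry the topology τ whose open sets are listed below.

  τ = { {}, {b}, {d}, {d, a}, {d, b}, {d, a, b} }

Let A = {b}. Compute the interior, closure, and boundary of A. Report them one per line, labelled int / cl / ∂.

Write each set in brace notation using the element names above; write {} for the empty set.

U open, U⊆A: {}, {b}. int(A) = ⋃ = {b}
X∖A={d, a}, int(X∖A)={d, a}, hence cl(A)={b}
∂A: remove int from cl → {}

int(A) = {b}
cl(A)  = {b}
∂A     = {}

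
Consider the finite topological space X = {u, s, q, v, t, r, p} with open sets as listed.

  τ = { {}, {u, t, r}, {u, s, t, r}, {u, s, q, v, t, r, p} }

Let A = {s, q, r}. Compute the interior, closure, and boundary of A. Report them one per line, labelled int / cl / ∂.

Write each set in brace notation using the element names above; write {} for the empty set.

int(A) = {}
cl(A)  = {u, s, q, v, t, r, p}
∂A     = {u, s, q, v, t, r, p}

open subsets of A: {}; so int(A) = {}
closure: X∖int(X∖A) = X∖{} = {u, s, q, v, t, r, p}
∂A = {u, s, q, v, t, r, p} minus {} = {u, s, q, v, t, r, p}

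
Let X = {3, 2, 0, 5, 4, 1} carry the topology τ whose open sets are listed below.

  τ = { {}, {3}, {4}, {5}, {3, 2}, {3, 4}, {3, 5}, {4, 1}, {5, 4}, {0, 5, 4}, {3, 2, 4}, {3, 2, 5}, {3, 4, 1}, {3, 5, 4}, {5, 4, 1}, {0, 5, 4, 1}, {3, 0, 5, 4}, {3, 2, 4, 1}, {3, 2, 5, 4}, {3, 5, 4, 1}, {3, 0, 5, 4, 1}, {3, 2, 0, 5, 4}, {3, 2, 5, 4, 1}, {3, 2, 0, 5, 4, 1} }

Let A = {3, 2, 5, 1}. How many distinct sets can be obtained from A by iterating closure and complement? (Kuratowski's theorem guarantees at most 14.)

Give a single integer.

X∖A={0, 4}, int(X∖A)={4}, hence cl(A)={3, 2, 0, 5, 1}
Orbit (k=closure, c=complement):
  1. A     = {3, 2, 5, 1}
  2. kA    = {3, 2, 0, 5, 1}
  3. cA    = {0, 4}
  4. ckA   = {4}
  5. kcA   = {0, 4, 1}
  6. ckcA  = {3, 2, 5}
  7. kckcA = {3, 2, 0, 5}
  8. ckckcA = {4, 1}
(closed under both — stop)

8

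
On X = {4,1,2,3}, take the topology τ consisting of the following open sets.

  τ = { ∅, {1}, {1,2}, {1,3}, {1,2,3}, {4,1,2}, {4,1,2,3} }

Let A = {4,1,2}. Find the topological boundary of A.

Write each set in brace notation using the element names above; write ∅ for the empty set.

{3}

opens ⊆ A: ∅, {1}, {1,2}, {4,1,2}; union → int = {4,1,2}
complement {3}; its interior ∅; cl(A) = X∖∅ = {4,1,2,3}
boundary = {4,1,2,3} ∖ {4,1,2} = {3}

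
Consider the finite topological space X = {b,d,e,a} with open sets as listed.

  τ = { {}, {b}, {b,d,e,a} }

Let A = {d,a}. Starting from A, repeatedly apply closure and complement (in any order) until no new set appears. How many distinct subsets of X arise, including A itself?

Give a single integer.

6

closure: X∖int(X∖A) = X∖{b} = {d,e,a}
Let k=closure and c=complement:
  1. A     = {d,a}
  2. kA    = {d,e,a}
  3. cA    = {b,e}
  4. ckA   = {b}
  5. kcA   = {b,d,e,a}
  6. ckcA  = {}
— saturated at 6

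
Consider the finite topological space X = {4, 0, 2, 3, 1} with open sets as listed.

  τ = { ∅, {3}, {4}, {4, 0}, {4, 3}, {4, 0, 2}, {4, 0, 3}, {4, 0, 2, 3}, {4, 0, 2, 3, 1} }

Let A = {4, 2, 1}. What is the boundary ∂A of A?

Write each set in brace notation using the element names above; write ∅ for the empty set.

{0, 2, 1}

opens ⊆ A: ∅, {4}; union → int = {4}
complement {0, 3}; its interior {3}; cl(A) = X∖{3} = {4, 0, 2, 1}
boundary = {4, 0, 2, 1} ∖ {4} = {0, 2, 1}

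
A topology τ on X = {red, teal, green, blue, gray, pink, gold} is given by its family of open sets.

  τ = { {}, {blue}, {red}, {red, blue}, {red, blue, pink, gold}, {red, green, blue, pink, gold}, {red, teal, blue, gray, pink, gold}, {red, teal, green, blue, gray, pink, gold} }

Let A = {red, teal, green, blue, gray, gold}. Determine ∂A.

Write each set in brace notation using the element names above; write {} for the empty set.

{teal, green, gray, pink, gold}

opens ⊆ A: {}, {red}, {blue}, {red, blue}; union → int = {red, blue}
complement {pink}; its interior {}; cl(A) = X∖{} = {red, teal, green, blue, gray, pink, gold}
boundary = {red, teal, green, blue, gray, pink, gold} ∖ {red, blue} = {teal, green, gray, pink, gold}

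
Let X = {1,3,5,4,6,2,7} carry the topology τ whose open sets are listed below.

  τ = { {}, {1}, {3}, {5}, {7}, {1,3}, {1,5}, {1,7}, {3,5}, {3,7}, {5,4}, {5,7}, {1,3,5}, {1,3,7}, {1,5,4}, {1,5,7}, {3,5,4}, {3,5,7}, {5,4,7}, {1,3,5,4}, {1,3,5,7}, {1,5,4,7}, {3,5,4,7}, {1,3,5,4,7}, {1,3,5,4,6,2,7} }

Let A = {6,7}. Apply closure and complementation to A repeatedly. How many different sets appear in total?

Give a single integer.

6

complement {1,3,5,4,2}; its interior {1,3,5,4}; cl(A) = X∖{1,3,5,4} = {6,2,7}
With k = closure, c = complement:
  1. A     = {6,7}
  2. kA    = {6,2,7}
  3. cA    = {1,3,5,4,2}
  4. ckA   = {1,3,5,4}
  5. kcA   = {1,3,5,4,6,2}
  6. ckcA  = {7}
k, c of each give nothing new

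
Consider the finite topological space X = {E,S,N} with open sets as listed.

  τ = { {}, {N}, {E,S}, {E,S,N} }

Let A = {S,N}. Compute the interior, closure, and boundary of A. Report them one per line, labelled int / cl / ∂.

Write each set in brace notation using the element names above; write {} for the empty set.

opens ⊆ A: {}, {N}; union → int = {N}
complement {E}; its interior {}; cl(A) = X∖{} = {E,S,N}
boundary = {E,S,N} ∖ {N} = {E,S}

int(A) = {N}
cl(A)  = {E,S,N}
∂A     = {E,S}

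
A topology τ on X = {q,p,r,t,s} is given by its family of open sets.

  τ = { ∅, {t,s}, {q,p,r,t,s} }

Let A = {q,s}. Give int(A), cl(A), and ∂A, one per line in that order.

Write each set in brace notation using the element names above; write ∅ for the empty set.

int(A) = ∅
cl(A)  = {q,p,r,t,s}
∂A     = {q,p,r,t,s}

opens ⊆ A: ∅; union → int = ∅
complement {p,r,t}; its interior ∅; cl(A) = X∖∅ = {q,p,r,t,s}
boundary = {q,p,r,t,s} ∖ ∅ = {q,p,r,t,s}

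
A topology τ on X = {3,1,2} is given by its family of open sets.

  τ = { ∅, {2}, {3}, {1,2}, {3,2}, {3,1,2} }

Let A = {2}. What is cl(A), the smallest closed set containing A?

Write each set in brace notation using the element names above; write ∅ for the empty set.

{1,2}

complement {3,1}; its interior {3}; cl(A) = X∖{3} = {1,2}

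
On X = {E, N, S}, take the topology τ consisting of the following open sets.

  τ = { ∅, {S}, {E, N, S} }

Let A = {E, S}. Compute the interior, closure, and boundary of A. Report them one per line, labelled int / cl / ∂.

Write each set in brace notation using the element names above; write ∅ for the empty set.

interior: largest open inside A is {S} (from ∅, {S})
cl via duality: int({N}) = ∅, so X∖∅ = {E, N, S}
cl∖int = {E, N}

int(A) = {S}
cl(A)  = {E, N, S}
∂A     = {E, N}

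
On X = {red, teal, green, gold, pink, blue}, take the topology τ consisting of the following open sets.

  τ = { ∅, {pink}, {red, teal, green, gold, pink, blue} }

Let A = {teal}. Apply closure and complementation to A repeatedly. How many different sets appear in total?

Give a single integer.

6

X∖A={red, green, gold, pink, blue}, int(X∖A)={pink}, hence cl(A)={red, teal, green, gold, blue}
Orbit (k=closure, c=complement):
  1. A     = {teal}
  2. kA    = {red, teal, green, gold, blue}
  3. cA    = {red, green, gold, pink, blue}
  4. ckA   = {pink}
  5. kcA   = {red, teal, green, gold, pink, blue}
  6. ckcA  = ∅
(closed under both — stop)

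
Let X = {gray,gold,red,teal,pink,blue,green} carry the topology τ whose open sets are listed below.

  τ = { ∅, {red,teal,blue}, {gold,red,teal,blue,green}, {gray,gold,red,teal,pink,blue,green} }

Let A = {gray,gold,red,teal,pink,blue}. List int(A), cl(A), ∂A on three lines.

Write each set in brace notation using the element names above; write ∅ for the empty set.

int(A) = {red,teal,blue}
cl(A)  = {gray,gold,red,teal,pink,blue,green}
∂A     = {gray,gold,pink,green}

U open, U⊆A: ∅, {red,teal,blue}. int(A) = ⋃ = {red,teal,blue}
X∖A={green}, int(X∖A)=∅, hence cl(A)={gray,gold,red,teal,pink,blue,green}
∂A: remove int from cl → {gray,gold,pink,green}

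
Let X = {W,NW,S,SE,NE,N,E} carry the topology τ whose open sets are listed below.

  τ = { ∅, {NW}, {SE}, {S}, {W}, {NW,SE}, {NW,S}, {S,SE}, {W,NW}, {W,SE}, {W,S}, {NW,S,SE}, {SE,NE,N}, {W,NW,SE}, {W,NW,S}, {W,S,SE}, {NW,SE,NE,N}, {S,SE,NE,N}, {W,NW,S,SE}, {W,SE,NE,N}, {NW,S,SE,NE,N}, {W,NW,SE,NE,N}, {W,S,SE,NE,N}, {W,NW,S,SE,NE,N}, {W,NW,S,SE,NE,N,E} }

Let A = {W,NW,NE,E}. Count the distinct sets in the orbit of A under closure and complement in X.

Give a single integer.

8

cl via duality: int({S,SE,N}) = {S,SE}, so X∖{S,SE} = {W,NW,NE,N,E}
Write k for closure, c for complement:
  1. A     = {W,NW,NE,E}
  2. kA    = {W,NW,NE,N,E}
  3. cA    = {S,SE,N}
  4. ckA   = {S,SE}
  5. kcA   = {S,SE,NE,N,E}
  6. ckcA  = {W,NW}
  7. kckcA = {W,NW,E}
  8. ckckcA = {S,SE,NE,N}
applying k or c yields no new set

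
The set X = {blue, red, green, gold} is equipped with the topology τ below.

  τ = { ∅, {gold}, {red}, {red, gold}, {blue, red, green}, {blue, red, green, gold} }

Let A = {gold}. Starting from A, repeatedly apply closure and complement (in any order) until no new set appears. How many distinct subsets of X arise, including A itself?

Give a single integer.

closure: X∖int(X∖A) = X∖{blue, red, green} = {gold}
Let k=closure and c=complement:
  1. A     = {gold}
  2. cA    = {blue, red, green}
— saturated at 2

2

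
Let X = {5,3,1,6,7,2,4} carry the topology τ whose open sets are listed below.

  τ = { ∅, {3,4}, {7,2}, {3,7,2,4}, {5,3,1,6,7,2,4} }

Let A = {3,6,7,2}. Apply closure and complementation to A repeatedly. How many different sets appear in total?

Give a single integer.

8

X∖A={5,1,4}, int(X∖A)=∅, hence cl(A)={5,3,1,6,7,2,4}
Orbit (k=closure, c=complement):
  1. A     = {3,6,7,2}
  2. kA    = {5,3,1,6,7,2,4}
  3. cA    = {5,1,4}
  4. ckA   = ∅
  5. kcA   = {5,3,1,6,4}
  6. ckcA  = {7,2}
  7. kckcA = {5,1,6,7,2}
  8. ckckcA = {3,4}
(closed under both — stop)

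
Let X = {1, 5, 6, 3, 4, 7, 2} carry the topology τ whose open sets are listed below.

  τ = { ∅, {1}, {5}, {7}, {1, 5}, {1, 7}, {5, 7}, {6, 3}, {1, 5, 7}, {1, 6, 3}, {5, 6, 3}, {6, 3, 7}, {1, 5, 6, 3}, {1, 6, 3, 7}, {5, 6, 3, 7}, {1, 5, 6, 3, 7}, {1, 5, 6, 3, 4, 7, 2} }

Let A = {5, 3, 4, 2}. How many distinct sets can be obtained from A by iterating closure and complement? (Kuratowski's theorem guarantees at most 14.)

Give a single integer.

10

complement {1, 6, 7}; its interior {1, 7}; cl(A) = X∖{1, 7} = {5, 6, 3, 4, 2}
With k = closure, c = complement:
  1. A     = {5, 3, 4, 2}
  2. kA    = {5, 6, 3, 4, 2}
  3. cA    = {1, 6, 7}
  4. ckA   = {1, 7}
  5. kcA   = {1, 6, 3, 4, 7, 2}
  6. kckA  = {1, 4, 7, 2}
  7. ckcA  = {5}
  8. ckckA = {5, 6, 3}
  9. kckcA = {5, 4, 2}
  10. ckckcA = {1, 6, 3, 7}
k, c of each give nothing new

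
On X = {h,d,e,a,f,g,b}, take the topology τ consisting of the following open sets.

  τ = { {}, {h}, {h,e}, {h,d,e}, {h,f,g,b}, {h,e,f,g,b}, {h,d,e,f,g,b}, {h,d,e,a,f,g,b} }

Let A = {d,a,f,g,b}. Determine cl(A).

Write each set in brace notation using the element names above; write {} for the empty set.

complement {h,e}; its interior {h,e}; cl(A) = X∖{h,e} = {d,a,f,g,b}

{d,a,f,g,b}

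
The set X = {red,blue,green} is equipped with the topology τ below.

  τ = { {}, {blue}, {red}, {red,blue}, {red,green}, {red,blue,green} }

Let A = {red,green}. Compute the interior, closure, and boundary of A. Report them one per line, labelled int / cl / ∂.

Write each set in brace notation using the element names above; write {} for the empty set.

U open, U⊆A: {}, {red}, {red,green}. int(A) = ⋃ = {red,green}
X∖A={blue}, int(X∖A)={blue}, hence cl(A)={red,green}
∂A: remove int from cl → {}

int(A) = {red,green}
cl(A)  = {red,green}
∂A     = {}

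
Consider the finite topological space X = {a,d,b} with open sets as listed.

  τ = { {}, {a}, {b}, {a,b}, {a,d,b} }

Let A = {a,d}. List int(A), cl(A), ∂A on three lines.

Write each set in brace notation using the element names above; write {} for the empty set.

int(A) = {a}
cl(A)  = {a,d}
∂A     = {d}

interior: largest open inside A is {a} (from {}, {a})
cl via duality: int({b}) = {b}, so X∖{b} = {a,d}
cl∖int = {d}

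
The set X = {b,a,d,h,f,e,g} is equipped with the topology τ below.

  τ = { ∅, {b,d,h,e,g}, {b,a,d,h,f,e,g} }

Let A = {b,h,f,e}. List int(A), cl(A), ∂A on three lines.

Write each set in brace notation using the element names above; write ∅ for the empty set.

int(A) = ∅
cl(A)  = {b,a,d,h,f,e,g}
∂A     = {b,a,d,h,f,e,g}

opens ⊆ A: ∅; union → int = ∅
complement {a,d,g}; its interior ∅; cl(A) = X∖∅ = {b,a,d,h,f,e,g}
boundary = {b,a,d,h,f,e,g} ∖ ∅ = {b,a,d,h,f,e,g}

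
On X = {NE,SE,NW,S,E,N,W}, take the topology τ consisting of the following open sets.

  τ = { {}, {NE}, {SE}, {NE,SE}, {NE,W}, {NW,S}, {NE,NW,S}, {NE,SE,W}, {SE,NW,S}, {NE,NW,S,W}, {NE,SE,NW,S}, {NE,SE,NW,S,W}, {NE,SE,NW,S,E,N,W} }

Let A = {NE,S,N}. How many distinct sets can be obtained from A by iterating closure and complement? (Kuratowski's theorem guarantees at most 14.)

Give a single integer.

X∖A={SE,NW,E,W}, int(X∖A)={SE}, hence cl(A)={NE,NW,S,E,N,W}
Orbit (k=closure, c=complement):
  1. A     = {NE,S,N}
  2. kA    = {NE,NW,S,E,N,W}
  3. cA    = {SE,NW,E,W}
  4. ckA   = {SE}
  5. kcA   = {SE,NW,S,E,N,W}
  6. kckA  = {SE,E,N}
  7. ckcA  = {NE}
  8. ckckA = {NE,NW,S,W}
  9. kckcA = {NE,E,N,W}
  10. ckckcA = {SE,NW,S}
  11. kckckcA = {SE,NW,S,E,N}
  12. ckckckcA = {NE,W}
(closed under both — stop)

12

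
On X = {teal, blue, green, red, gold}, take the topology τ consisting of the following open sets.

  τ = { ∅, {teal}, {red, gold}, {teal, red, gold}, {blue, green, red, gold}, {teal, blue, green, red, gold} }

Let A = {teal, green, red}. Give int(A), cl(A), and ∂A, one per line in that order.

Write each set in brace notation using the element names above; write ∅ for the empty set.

int(A) = {teal}
cl(A)  = {teal, blue, green, red, gold}
∂A     = {blue, green, red, gold}

opens ⊆ A: ∅, {teal}; union → int = {teal}
complement {blue, gold}; its interior ∅; cl(A) = X∖∅ = {teal, blue, green, red, gold}
boundary = {teal, blue, green, red, gold} ∖ {teal} = {blue, green, red, gold}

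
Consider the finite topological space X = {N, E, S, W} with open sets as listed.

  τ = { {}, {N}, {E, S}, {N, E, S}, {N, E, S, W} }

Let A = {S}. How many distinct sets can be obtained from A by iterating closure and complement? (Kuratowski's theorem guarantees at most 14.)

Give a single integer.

8

closure: X∖int(X∖A) = X∖{N} = {E, S, W}
Let k=closure and c=complement:
  1. A     = {S}
  2. kA    = {E, S, W}
  3. cA    = {N, E, W}
  4. ckA   = {N}
  5. kcA   = {N, E, S, W}
  6. kckA  = {N, W}
  7. ckcA  = {}
  8. ckckA = {E, S}
— saturated at 8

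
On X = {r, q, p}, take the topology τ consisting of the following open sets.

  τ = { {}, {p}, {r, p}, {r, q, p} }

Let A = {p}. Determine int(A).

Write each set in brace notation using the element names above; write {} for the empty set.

interior: largest open inside A is {p} (from {}, {p})

{p}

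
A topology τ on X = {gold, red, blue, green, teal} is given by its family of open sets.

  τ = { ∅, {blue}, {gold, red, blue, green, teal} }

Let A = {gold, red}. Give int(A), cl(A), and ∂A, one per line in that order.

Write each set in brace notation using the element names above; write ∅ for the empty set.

U open, U⊆A: ∅. int(A) = ⋃ = ∅
X∖A={blue, green, teal}, int(X∖A)={blue}, hence cl(A)={gold, red, green, teal}
∂A: remove int from cl → {gold, red, green, teal}

int(A) = ∅
cl(A)  = {gold, red, green, teal}
∂A     = {gold, red, green, teal}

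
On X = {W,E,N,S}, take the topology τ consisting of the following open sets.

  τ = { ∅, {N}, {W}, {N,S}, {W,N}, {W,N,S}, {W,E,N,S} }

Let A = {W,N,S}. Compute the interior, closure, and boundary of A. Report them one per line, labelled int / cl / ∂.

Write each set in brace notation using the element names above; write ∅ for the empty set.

int(A) = {W,N,S}
cl(A)  = {W,E,N,S}
∂A     = {E}

opens ⊆ A: ∅, {W}, {N}, {W,N}, {N,S}, {W,N,S}; union → int = {W,N,S}
complement {E}; its interior ∅; cl(A) = X∖∅ = {W,E,N,S}
boundary = {W,E,N,S} ∖ {W,N,S} = {E}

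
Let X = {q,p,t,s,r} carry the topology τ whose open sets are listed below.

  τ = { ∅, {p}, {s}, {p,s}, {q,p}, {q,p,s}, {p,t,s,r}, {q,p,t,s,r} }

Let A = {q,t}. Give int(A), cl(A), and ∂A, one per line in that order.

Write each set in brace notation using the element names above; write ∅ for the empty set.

U open, U⊆A: ∅. int(A) = ⋃ = ∅
X∖A={p,s,r}, int(X∖A)={p,s}, hence cl(A)={q,t,r}
∂A: remove int from cl → {q,t,r}

int(A) = ∅
cl(A)  = {q,t,r}
∂A     = {q,t,r}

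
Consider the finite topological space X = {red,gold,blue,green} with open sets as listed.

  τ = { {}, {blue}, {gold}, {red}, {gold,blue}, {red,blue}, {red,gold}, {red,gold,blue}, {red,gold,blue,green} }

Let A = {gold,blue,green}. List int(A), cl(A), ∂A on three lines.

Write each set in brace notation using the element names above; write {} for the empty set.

int(A) = {gold,blue}
cl(A)  = {gold,blue,green}
∂A     = {green}

opens ⊆ A: {}, {gold}, {blue}, {gold,blue}; union → int = {gold,blue}
complement {red}; its interior {red}; cl(A) = X∖{red} = {gold,blue,green}
boundary = {gold,blue,green} ∖ {gold,blue} = {green}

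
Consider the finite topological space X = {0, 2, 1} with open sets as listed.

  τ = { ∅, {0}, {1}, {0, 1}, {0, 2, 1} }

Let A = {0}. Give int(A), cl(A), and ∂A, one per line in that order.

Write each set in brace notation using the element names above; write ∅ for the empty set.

int(A) = {0}
cl(A)  = {0, 2}
∂A     = {2}

interior: largest open inside A is {0} (from ∅, {0})
cl via duality: int({2, 1}) = {1}, so X∖{1} = {0, 2}
cl∖int = {2}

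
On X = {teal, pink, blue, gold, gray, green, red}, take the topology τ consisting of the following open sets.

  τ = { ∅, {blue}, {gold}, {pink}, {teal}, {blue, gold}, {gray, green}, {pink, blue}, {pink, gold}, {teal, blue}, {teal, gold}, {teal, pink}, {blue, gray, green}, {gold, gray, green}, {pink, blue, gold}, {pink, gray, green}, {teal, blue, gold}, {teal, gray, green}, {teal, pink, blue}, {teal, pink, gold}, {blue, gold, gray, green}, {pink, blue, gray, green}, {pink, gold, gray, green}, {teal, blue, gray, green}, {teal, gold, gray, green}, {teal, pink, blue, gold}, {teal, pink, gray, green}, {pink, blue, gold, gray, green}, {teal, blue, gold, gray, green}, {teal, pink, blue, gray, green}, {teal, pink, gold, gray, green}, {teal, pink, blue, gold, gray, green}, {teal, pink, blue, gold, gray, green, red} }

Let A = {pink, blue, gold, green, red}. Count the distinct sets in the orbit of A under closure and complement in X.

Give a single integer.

10

X∖A={teal, gray}, int(X∖A)={teal}, hence cl(A)={pink, blue, gold, gray, green, red}
Orbit (k=closure, c=complement):
  1. A     = {pink, blue, gold, green, red}
  2. kA    = {pink, blue, gold, gray, green, red}
  3. cA    = {teal, gray}
  4. ckA   = {teal}
  5. kcA   = {teal, gray, green, red}
  6. kckA  = {teal, red}
  7. ckcA  = {pink, blue, gold}
  8. ckckA = {pink, blue, gold, gray, green}
  9. kckcA = {pink, blue, gold, red}
  10. ckckcA = {teal, gray, green}
(closed under both — stop)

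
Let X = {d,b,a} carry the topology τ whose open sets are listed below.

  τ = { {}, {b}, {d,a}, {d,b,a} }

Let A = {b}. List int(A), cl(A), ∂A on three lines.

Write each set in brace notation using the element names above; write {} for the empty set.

opens ⊆ A: {}, {b}; union → int = {b}
complement {d,a}; its interior {d,a}; cl(A) = X∖{d,a} = {b}
boundary = {b} ∖ {b} = {}

int(A) = {b}
cl(A)  = {b}
∂A     = {}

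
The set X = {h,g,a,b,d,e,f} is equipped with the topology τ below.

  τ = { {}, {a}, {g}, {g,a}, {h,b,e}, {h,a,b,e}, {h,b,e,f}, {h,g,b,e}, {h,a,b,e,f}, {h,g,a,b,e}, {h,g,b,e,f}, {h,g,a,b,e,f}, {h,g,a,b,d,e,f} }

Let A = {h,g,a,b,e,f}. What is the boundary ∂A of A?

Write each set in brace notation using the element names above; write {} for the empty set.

open subsets of A: {}, {g}, {a}, {g,a}, {h,b,e}, {h,g,b,e}, {h,a,b,e}, {h,b,e,f}, {h,g,a,b,e}, {h,g,b,e,f}, {h,a,b,e,f}, {h,g,a,b,e,f}; so int(A) = {h,g,a,b,e,f}
closure: X∖int(X∖A) = X∖{} = {h,g,a,b,d,e,f}
∂A = {h,g,a,b,d,e,f} minus {h,g,a,b,e,f} = {d}

{d}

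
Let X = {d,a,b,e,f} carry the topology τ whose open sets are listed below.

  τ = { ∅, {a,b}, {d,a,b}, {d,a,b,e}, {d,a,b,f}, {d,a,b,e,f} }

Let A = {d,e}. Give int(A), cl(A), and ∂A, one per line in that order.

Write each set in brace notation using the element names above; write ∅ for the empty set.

int(A) = ∅
cl(A)  = {d,e,f}
∂A     = {d,e,f}

opens ⊆ A: ∅; union → int = ∅
complement {a,b,f}; its interior {a,b}; cl(A) = X∖{a,b} = {d,e,f}
boundary = {d,e,f} ∖ ∅ = {d,e,f}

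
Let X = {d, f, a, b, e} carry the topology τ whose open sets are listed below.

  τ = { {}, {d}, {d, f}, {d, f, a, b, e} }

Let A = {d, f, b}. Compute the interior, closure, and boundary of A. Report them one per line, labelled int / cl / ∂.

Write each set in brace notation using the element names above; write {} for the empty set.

int(A) = {d, f}
cl(A)  = {d, f, a, b, e}
∂A     = {a, b, e}

U open, U⊆A: {}, {d}, {d, f}. int(A) = ⋃ = {d, f}
X∖A={a, e}, int(X∖A)={}, hence cl(A)={d, f, a, b, e}
∂A: remove int from cl → {a, b, e}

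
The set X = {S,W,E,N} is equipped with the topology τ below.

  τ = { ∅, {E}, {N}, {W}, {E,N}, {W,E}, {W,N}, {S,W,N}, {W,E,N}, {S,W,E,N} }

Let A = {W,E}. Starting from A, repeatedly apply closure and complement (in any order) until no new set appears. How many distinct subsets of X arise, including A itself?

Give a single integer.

complement {S,N}; its interior {N}; cl(A) = X∖{N} = {S,W,E}
With k = closure, c = complement:
  1. A     = {W,E}
  2. kA    = {S,W,E}
  3. cA    = {S,N}
  4. ckA   = {N}
k, c of each give nothing new

4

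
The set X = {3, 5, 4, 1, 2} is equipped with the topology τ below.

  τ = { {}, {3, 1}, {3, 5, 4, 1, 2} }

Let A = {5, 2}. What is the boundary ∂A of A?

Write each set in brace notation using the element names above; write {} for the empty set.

interior: largest open inside A is {} (from {})
cl via duality: int({3, 4, 1}) = {3, 1}, so X∖{3, 1} = {5, 4, 2}
cl∖int = {5, 4, 2}

{5, 4, 2}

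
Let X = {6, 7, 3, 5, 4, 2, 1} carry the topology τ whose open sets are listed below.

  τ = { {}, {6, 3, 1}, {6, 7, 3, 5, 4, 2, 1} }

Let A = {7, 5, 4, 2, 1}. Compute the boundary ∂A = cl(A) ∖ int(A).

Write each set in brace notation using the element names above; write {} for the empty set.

U open, U⊆A: {}. int(A) = ⋃ = {}
X∖A={6, 3}, int(X∖A)={}, hence cl(A)={6, 7, 3, 5, 4, 2, 1}
∂A: remove int from cl → {6, 7, 3, 5, 4, 2, 1}

{6, 7, 3, 5, 4, 2, 1}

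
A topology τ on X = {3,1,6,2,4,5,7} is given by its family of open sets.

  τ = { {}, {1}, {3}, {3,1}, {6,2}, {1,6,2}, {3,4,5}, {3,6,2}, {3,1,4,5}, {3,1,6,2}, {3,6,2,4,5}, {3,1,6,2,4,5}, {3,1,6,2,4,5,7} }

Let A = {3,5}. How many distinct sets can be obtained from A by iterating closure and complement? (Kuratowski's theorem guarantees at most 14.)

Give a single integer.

cl via duality: int({1,6,2,4,7}) = {1,6,2}, so X∖{1,6,2} = {3,4,5,7}
Write k for closure, c for complement:
  1. A     = {3,5}
  2. kA    = {3,4,5,7}
  3. cA    = {1,6,2,4,7}
  4. ckA   = {1,6,2}
  5. kcA   = {1,6,2,4,5,7}
  6. kckA  = {1,6,2,7}
  7. ckcA  = {3}
  8. ckckA = {3,4,5}
applying k or c yields no new set

8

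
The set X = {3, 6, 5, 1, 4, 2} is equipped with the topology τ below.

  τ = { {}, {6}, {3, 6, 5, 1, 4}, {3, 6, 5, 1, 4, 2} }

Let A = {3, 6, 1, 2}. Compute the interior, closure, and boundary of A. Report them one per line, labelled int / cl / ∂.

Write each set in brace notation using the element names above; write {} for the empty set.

int(A) = {6}
cl(A)  = {3, 6, 5, 1, 4, 2}
∂A     = {3, 5, 1, 4, 2}

opens ⊆ A: {}, {6}; union → int = {6}
complement {5, 4}; its interior {}; cl(A) = X∖{} = {3, 6, 5, 1, 4, 2}
boundary = {3, 6, 5, 1, 4, 2} ∖ {6} = {3, 5, 1, 4, 2}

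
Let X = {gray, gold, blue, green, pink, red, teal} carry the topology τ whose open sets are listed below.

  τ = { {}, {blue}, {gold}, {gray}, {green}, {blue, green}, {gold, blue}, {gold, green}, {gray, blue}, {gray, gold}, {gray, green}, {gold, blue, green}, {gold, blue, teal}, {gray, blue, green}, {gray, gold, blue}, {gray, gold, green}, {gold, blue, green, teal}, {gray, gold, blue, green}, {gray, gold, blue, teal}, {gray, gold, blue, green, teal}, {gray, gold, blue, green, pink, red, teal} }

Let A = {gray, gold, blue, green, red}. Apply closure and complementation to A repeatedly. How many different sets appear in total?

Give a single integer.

6

complement {pink, teal}; its interior {}; cl(A) = X∖{} = {gray, gold, blue, green, pink, red, teal}
With k = closure, c = complement:
  1. A     = {gray, gold, blue, green, red}
  2. kA    = {gray, gold, blue, green, pink, red, teal}
  3. cA    = {pink, teal}
  4. ckA   = {}
  5. kcA   = {pink, red, teal}
  6. ckcA  = {gray, gold, blue, green}
k, c of each give nothing new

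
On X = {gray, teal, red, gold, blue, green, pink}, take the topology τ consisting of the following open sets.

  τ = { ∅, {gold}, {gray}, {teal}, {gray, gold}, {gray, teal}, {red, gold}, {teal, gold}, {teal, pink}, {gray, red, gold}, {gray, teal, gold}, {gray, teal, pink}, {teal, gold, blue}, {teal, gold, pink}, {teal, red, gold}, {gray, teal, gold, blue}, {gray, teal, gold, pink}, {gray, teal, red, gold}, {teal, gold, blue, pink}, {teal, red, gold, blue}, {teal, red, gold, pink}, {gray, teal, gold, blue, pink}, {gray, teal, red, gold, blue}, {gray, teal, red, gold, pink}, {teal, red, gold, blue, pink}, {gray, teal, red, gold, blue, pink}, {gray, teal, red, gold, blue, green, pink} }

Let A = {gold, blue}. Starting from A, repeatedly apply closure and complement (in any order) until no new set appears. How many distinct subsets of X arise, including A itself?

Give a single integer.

8

complement {gray, teal, red, green, pink}; its interior {gray, teal, pink}; cl(A) = X∖{gray, teal, pink} = {red, gold, blue, green}
With k = closure, c = complement:
  1. A     = {gold, blue}
  2. kA    = {red, gold, blue, green}
  3. cA    = {gray, teal, red, green, pink}
  4. ckA   = {gray, teal, pink}
  5. kcA   = {gray, teal, red, blue, green, pink}
  6. kckA  = {gray, teal, blue, green, pink}
  7. ckcA  = {gold}
  8. ckckA = {red, gold}
k, c of each give nothing new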